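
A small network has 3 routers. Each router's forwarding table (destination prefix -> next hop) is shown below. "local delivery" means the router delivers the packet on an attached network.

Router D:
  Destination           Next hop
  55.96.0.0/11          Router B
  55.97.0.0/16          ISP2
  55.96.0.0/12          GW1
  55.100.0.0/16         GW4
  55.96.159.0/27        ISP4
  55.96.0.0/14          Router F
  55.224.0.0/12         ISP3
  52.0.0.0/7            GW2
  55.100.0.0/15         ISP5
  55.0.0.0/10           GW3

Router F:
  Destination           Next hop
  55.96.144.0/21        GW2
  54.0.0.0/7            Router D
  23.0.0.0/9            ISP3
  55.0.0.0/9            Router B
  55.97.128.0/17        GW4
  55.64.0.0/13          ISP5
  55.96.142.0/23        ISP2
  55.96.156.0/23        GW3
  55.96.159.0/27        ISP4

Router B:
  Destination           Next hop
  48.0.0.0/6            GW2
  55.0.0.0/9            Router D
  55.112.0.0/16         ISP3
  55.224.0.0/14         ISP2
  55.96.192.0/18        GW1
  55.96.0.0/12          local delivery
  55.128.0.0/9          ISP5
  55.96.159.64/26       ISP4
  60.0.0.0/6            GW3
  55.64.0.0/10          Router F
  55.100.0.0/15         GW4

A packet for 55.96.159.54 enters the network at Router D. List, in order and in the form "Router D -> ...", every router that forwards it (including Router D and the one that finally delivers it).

Router D -> Router F -> Router B

At Router D: longest match for 55.96.159.54 is 55.96.0.0/14 -> Router F
At Router F: longest match for 55.96.159.54 is 55.0.0.0/9 -> Router B
At Router B: longest match for 55.96.159.54 is 55.96.0.0/12 -> local delivery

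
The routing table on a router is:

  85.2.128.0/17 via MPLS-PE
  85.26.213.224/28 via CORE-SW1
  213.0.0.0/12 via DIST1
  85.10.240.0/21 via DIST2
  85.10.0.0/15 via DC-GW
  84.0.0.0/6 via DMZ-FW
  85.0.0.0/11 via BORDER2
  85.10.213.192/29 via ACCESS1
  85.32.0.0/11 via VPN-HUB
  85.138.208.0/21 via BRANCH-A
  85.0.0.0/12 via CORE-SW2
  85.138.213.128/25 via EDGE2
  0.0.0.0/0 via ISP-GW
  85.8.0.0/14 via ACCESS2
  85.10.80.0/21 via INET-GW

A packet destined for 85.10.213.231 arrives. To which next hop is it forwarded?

Routes whose prefix contains 85.10.213.231:
  0.0.0.0/0 (default, matches everything) -> ISP-GW
  84.0.0.0/6 (84.0.0.0 - 87.255.255.255) -> DMZ-FW
  85.0.0.0/11 (85.0.0.0 - 85.31.255.255) -> BORDER2
  85.0.0.0/12 (85.0.0.0 - 85.15.255.255) -> CORE-SW2
  85.8.0.0/14 (85.8.0.0 - 85.11.255.255) -> ACCESS2
  85.10.0.0/15 (85.10.0.0 - 85.11.255.255) -> DC-GW
More-specific entries that do NOT match:
  85.10.213.192/29 (85.10.213.192 - 85.10.213.199) does not contain 85.10.213.231
  85.26.213.224/28 (85.26.213.224 - 85.26.213.239) does not contain 85.10.213.231
  85.138.213.128/25 (85.138.213.128 - 85.138.213.255) does not contain 85.10.213.231
  85.10.240.0/21 (85.10.240.0 - 85.10.247.255) does not contain 85.10.213.231
  85.138.208.0/21 (85.138.208.0 - 85.138.215.255) does not contain 85.10.213.231
  85.10.80.0/21 (85.10.80.0 - 85.10.87.255) does not contain 85.10.213.231
  85.2.128.0/17 (85.2.128.0 - 85.2.255.255) does not contain 85.10.213.231
Longest matching prefix is /15 -> next hop DC-GW.

DC-GW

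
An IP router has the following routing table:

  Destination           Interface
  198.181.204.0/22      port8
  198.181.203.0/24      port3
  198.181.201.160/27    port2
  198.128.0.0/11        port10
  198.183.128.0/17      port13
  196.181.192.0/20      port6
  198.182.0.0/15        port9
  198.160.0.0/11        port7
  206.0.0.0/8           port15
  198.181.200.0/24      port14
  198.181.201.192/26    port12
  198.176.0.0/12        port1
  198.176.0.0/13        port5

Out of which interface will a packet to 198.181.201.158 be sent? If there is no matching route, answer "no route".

Routes whose prefix contains 198.181.201.158:
  198.160.0.0/11 (198.160.0.0 - 198.191.255.255) -> port7
  198.176.0.0/12 (198.176.0.0 - 198.191.255.255) -> port1
  198.176.0.0/13 (198.176.0.0 - 198.183.255.255) -> port5
More-specific entries that do NOT match:
  198.181.201.160/27 (198.181.201.160 - 198.181.201.191) does not contain 198.181.201.158
  198.181.201.192/26 (198.181.201.192 - 198.181.201.255) does not contain 198.181.201.158
  198.181.203.0/24 (198.181.203.0 - 198.181.203.255) does not contain 198.181.201.158
  198.181.200.0/24 (198.181.200.0 - 198.181.200.255) does not contain 198.181.201.158
  198.181.204.0/22 (198.181.204.0 - 198.181.207.255) does not contain 198.181.201.158
  196.181.192.0/20 (196.181.192.0 - 196.181.207.255) does not contain 198.181.201.158
  198.183.128.0/17 (198.183.128.0 - 198.183.255.255) does not contain 198.181.201.158
  198.182.0.0/15 (198.182.0.0 - 198.183.255.255) does not contain 198.181.201.158
Longest matching prefix is /13 -> interface port5.

port5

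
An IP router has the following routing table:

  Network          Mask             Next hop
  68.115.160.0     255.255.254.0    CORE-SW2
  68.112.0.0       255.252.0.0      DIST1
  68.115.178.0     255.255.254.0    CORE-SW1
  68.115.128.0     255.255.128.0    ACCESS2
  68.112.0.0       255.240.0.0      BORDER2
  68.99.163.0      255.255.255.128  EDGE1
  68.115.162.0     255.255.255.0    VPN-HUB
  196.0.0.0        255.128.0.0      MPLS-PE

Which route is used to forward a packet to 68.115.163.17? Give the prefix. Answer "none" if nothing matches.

Entries matching 68.115.163.17:
  68.112.0.0/12 (68.112.0.0 - 68.127.255.255)
  68.112.0.0/14 (68.112.0.0 - 68.115.255.255)
  68.115.128.0/17 (68.115.128.0 - 68.115.255.255)
Most specific is 68.115.128.0/17.

68.115.128.0/17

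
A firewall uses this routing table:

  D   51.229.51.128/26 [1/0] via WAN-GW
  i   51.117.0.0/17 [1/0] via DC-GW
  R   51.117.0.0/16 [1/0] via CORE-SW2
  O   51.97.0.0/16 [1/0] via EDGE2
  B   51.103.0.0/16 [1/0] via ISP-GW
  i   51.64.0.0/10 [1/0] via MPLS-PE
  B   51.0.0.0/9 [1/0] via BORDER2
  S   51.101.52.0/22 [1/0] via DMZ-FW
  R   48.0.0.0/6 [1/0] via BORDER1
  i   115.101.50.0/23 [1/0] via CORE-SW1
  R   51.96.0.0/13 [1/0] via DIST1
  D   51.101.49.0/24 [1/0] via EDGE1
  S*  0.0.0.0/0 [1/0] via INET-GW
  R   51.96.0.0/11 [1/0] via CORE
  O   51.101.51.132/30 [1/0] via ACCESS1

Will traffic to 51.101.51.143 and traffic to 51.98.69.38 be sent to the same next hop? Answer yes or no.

yes

51.101.51.143: longest match 51.96.0.0/13 -> DIST1
51.98.69.38: longest match 51.96.0.0/13 -> DIST1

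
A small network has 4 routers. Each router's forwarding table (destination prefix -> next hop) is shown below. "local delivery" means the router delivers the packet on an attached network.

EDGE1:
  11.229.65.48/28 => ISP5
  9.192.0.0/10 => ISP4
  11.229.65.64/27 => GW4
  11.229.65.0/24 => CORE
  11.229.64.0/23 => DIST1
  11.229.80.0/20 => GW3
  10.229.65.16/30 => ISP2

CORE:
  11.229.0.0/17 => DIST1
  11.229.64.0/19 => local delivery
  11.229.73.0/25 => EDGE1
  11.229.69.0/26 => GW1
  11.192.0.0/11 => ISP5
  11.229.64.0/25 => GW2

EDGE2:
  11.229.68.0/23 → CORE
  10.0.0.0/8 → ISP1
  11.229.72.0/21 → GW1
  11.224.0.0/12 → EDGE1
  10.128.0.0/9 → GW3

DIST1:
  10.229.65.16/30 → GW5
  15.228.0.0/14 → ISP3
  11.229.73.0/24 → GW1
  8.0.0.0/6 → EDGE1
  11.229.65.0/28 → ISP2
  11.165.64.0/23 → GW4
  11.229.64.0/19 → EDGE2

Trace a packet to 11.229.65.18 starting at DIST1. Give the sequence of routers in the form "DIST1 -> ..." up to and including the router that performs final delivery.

At DIST1: longest match for 11.229.65.18 is 11.229.64.0/19 -> EDGE2
At EDGE2: longest match for 11.229.65.18 is 11.224.0.0/12 -> EDGE1
At EDGE1: longest match for 11.229.65.18 is 11.229.65.0/24 -> CORE
At CORE: longest match for 11.229.65.18 is 11.229.64.0/19 -> local delivery

DIST1 -> EDGE2 -> EDGE1 -> CORE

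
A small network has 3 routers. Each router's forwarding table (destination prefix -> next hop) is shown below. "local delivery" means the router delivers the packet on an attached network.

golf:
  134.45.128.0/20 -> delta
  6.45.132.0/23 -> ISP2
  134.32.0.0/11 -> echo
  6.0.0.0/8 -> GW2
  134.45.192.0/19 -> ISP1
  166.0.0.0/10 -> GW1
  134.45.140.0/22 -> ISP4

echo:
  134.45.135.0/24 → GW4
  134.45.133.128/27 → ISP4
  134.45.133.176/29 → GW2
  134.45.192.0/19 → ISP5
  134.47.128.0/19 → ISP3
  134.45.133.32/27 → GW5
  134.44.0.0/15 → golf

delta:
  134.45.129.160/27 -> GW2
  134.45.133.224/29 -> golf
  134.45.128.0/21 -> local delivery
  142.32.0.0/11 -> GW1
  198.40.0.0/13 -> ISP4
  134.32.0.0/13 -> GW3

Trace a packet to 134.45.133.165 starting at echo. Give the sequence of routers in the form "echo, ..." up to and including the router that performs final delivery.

At echo: longest match for 134.45.133.165 is 134.44.0.0/15 -> golf
At golf: longest match for 134.45.133.165 is 134.45.128.0/20 -> delta
At delta: longest match for 134.45.133.165 is 134.45.128.0/21 -> local delivery

echo, golf, delta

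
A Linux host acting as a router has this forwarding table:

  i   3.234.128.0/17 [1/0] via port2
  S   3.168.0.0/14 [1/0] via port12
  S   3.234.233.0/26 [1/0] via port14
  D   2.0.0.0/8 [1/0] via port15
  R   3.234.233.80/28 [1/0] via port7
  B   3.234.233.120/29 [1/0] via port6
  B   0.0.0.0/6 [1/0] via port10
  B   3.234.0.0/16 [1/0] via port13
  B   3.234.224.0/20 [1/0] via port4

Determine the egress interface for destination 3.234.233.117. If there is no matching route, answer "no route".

port4

Routes whose prefix contains 3.234.233.117:
  0.0.0.0/6 (0.0.0.0 - 3.255.255.255) -> port10
  3.234.0.0/16 (3.234.0.0 - 3.234.255.255) -> port13
  3.234.128.0/17 (3.234.128.0 - 3.234.255.255) -> port2
  3.234.224.0/20 (3.234.224.0 - 3.234.239.255) -> port4
More-specific entries that do NOT match:
  3.234.233.120/29 (3.234.233.120 - 3.234.233.127) does not contain 3.234.233.117
  3.234.233.80/28 (3.234.233.80 - 3.234.233.95) does not contain 3.234.233.117
  3.234.233.0/26 (3.234.233.0 - 3.234.233.63) does not contain 3.234.233.117
Longest matching prefix is /20 -> interface port4.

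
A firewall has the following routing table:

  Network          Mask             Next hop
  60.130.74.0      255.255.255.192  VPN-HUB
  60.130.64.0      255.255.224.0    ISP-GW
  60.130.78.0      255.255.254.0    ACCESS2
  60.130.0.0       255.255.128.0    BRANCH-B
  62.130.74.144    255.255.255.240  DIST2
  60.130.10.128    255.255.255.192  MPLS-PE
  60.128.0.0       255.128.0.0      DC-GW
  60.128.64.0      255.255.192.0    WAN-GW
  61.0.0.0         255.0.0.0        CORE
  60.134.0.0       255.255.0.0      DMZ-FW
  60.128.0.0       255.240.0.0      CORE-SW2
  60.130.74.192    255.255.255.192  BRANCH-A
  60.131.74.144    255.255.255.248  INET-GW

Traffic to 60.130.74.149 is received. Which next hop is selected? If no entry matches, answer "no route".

ISP-GW

Routes whose prefix contains 60.130.74.149:
  60.128.0.0/9 (60.128.0.0 - 60.255.255.255) -> DC-GW
  60.128.0.0/12 (60.128.0.0 - 60.143.255.255) -> CORE-SW2
  60.130.0.0/17 (60.130.0.0 - 60.130.127.255) -> BRANCH-B
  60.130.64.0/19 (60.130.64.0 - 60.130.95.255) -> ISP-GW
More-specific entries that do NOT match:
  60.131.74.144/29 (60.131.74.144 - 60.131.74.151) does not contain 60.130.74.149
  62.130.74.144/28 (62.130.74.144 - 62.130.74.159) does not contain 60.130.74.149
  60.130.74.0/26 (60.130.74.0 - 60.130.74.63) does not contain 60.130.74.149
  60.130.10.128/26 (60.130.10.128 - 60.130.10.191) does not contain 60.130.74.149
  60.130.74.192/26 (60.130.74.192 - 60.130.74.255) does not contain 60.130.74.149
  60.130.78.0/23 (60.130.78.0 - 60.130.79.255) does not contain 60.130.74.149
Longest matching prefix is /19 -> next hop ISP-GW.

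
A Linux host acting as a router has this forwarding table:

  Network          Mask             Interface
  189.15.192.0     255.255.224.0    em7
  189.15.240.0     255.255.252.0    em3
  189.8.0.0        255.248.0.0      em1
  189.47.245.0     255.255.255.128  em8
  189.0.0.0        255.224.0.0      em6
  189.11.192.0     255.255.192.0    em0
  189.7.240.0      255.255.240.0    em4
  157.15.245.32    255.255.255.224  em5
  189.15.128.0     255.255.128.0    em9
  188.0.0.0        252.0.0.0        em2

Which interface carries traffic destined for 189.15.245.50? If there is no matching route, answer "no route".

Routes whose prefix contains 189.15.245.50:
  188.0.0.0/6 (188.0.0.0 - 191.255.255.255) -> em2
  189.0.0.0/11 (189.0.0.0 - 189.31.255.255) -> em6
  189.8.0.0/13 (189.8.0.0 - 189.15.255.255) -> em1
  189.15.128.0/17 (189.15.128.0 - 189.15.255.255) -> em9
More-specific entries that do NOT match:
  157.15.245.32/27 (157.15.245.32 - 157.15.245.63) does not contain 189.15.245.50
  189.47.245.0/25 (189.47.245.0 - 189.47.245.127) does not contain 189.15.245.50
  189.15.240.0/22 (189.15.240.0 - 189.15.243.255) does not contain 189.15.245.50
  189.7.240.0/20 (189.7.240.0 - 189.7.255.255) does not contain 189.15.245.50
  189.15.192.0/19 (189.15.192.0 - 189.15.223.255) does not contain 189.15.245.50
  189.11.192.0/18 (189.11.192.0 - 189.11.255.255) does not contain 189.15.245.50
Longest matching prefix is /17 -> interface em9.

em9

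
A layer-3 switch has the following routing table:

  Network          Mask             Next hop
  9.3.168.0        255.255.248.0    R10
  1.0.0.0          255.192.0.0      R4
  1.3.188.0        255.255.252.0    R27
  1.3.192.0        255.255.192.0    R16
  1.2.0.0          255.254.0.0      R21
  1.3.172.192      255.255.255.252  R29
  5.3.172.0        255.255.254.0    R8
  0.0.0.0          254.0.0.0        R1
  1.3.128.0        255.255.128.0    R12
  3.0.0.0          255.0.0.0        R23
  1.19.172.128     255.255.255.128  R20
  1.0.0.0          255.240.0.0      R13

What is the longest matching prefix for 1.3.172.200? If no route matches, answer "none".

1.3.128.0/17

Entries matching 1.3.172.200:
  0.0.0.0/7 (0.0.0.0 - 1.255.255.255)
  1.0.0.0/10 (1.0.0.0 - 1.63.255.255)
  1.0.0.0/12 (1.0.0.0 - 1.15.255.255)
  1.2.0.0/15 (1.2.0.0 - 1.3.255.255)
  1.3.128.0/17 (1.3.128.0 - 1.3.255.255)
Most specific is 1.3.128.0/17.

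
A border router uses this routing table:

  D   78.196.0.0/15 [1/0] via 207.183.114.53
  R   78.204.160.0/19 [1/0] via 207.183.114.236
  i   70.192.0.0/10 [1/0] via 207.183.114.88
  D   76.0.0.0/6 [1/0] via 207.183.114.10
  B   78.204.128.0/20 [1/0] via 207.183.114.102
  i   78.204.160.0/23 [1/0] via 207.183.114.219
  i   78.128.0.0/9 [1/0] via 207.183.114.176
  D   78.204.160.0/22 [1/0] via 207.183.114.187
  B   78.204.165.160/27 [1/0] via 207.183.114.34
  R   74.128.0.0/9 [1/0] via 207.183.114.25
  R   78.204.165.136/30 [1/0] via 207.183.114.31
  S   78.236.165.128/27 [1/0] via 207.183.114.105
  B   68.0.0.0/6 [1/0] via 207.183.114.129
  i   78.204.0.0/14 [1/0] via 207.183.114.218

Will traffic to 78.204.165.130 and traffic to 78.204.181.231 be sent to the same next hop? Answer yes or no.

yes

78.204.165.130: longest match 78.204.160.0/19 -> 207.183.114.236
78.204.181.231: longest match 78.204.160.0/19 -> 207.183.114.236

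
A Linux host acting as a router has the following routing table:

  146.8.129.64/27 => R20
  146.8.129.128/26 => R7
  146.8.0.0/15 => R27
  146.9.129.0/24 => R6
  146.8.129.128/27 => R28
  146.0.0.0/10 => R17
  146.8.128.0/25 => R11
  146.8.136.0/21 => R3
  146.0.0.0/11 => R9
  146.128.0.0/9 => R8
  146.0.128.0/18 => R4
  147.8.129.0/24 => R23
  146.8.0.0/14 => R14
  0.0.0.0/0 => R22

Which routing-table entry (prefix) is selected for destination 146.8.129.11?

146.8.0.0/15

Entries matching 146.8.129.11:
  0.0.0.0/0 (default, matches everything)
  146.0.0.0/10 (146.0.0.0 - 146.63.255.255)
  146.0.0.0/11 (146.0.0.0 - 146.31.255.255)
  146.8.0.0/14 (146.8.0.0 - 146.11.255.255)
  146.8.0.0/15 (146.8.0.0 - 146.9.255.255)
Most specific is 146.8.0.0/15.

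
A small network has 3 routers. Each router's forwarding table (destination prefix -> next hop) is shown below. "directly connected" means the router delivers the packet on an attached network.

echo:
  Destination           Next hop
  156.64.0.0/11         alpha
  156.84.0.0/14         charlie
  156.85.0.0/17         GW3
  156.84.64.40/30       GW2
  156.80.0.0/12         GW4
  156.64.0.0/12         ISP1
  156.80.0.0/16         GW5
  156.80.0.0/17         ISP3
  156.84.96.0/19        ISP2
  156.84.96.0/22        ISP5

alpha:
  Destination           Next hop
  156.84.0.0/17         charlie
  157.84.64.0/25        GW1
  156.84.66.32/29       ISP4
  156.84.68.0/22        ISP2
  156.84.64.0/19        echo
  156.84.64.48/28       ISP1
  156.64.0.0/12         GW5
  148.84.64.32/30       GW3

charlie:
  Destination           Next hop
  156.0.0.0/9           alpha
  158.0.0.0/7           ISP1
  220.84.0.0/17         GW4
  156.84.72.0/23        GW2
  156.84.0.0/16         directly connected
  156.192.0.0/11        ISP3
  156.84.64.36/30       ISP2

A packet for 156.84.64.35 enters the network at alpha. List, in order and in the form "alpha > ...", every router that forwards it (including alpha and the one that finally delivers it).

At alpha: longest match for 156.84.64.35 is 156.84.64.0/19 -> echo
At echo: longest match for 156.84.64.35 is 156.84.0.0/14 -> charlie
At charlie: longest match for 156.84.64.35 is 156.84.0.0/16 -> directly connected

alpha > echo > charlie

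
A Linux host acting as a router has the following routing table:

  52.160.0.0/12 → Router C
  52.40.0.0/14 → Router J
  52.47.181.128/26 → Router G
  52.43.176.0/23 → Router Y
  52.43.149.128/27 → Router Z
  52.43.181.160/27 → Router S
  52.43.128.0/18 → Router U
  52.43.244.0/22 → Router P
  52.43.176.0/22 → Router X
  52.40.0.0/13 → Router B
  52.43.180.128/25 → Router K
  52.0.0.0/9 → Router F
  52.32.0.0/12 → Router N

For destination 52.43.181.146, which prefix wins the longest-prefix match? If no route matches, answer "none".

52.43.128.0/18

Entries matching 52.43.181.146:
  52.0.0.0/9 (52.0.0.0 - 52.127.255.255)
  52.32.0.0/12 (52.32.0.0 - 52.47.255.255)
  52.40.0.0/13 (52.40.0.0 - 52.47.255.255)
  52.40.0.0/14 (52.40.0.0 - 52.43.255.255)
  52.43.128.0/18 (52.43.128.0 - 52.43.191.255)
Most specific is 52.43.128.0/18.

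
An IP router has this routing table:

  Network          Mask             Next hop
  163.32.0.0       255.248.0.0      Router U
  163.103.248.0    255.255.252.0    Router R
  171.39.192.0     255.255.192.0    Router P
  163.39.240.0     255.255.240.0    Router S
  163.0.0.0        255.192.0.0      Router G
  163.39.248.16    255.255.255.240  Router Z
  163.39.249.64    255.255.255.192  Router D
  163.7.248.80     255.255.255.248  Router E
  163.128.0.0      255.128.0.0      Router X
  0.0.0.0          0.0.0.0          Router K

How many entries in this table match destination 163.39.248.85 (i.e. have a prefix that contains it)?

4

Prefixes containing 163.39.248.85:
  0.0.0.0/0 (default, matches everything)
  163.0.0.0/10 (163.0.0.0 - 163.63.255.255)
  163.32.0.0/13 (163.32.0.0 - 163.39.255.255)
  163.39.240.0/20 (163.39.240.0 - 163.39.255.255)
Total matching entries: 4.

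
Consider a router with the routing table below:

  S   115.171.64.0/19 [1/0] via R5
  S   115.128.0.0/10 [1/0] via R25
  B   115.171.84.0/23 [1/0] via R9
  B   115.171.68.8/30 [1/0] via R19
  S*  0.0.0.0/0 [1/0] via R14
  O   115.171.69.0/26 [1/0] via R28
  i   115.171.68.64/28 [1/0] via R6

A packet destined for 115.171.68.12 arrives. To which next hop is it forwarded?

Routes whose prefix contains 115.171.68.12:
  0.0.0.0/0 (default, matches everything) -> R14
  115.128.0.0/10 (115.128.0.0 - 115.191.255.255) -> R25
  115.171.64.0/19 (115.171.64.0 - 115.171.95.255) -> R5
More-specific entries that do NOT match:
  115.171.68.8/30 (115.171.68.8 - 115.171.68.11) does not contain 115.171.68.12
  115.171.68.64/28 (115.171.68.64 - 115.171.68.79) does not contain 115.171.68.12
  115.171.69.0/26 (115.171.69.0 - 115.171.69.63) does not contain 115.171.68.12
  115.171.84.0/23 (115.171.84.0 - 115.171.85.255) does not contain 115.171.68.12
Longest matching prefix is /19 -> next hop R5.

R5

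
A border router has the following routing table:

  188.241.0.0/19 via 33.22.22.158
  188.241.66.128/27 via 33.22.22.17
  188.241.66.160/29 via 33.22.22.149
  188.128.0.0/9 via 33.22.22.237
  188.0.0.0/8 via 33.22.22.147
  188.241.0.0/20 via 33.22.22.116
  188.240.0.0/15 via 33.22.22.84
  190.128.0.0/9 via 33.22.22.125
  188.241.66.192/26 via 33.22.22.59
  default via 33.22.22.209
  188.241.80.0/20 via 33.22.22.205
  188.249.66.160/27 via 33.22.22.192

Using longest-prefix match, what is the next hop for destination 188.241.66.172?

Routes whose prefix contains 188.241.66.172:
  0.0.0.0/0 (default, matches everything) -> 33.22.22.209
  188.0.0.0/8 (188.0.0.0 - 188.255.255.255) -> 33.22.22.147
  188.128.0.0/9 (188.128.0.0 - 188.255.255.255) -> 33.22.22.237
  188.240.0.0/15 (188.240.0.0 - 188.241.255.255) -> 33.22.22.84
More-specific entries that do NOT match:
  188.241.66.160/29 (188.241.66.160 - 188.241.66.167) does not contain 188.241.66.172
  188.241.66.128/27 (188.241.66.128 - 188.241.66.159) does not contain 188.241.66.172
  188.249.66.160/27 (188.249.66.160 - 188.249.66.191) does not contain 188.241.66.172
  188.241.66.192/26 (188.241.66.192 - 188.241.66.255) does not contain 188.241.66.172
  188.241.0.0/20 (188.241.0.0 - 188.241.15.255) does not contain 188.241.66.172
  188.241.80.0/20 (188.241.80.0 - 188.241.95.255) does not contain 188.241.66.172
  188.241.0.0/19 (188.241.0.0 - 188.241.31.255) does not contain 188.241.66.172
Longest matching prefix is /15 -> next hop 33.22.22.84.

33.22.22.84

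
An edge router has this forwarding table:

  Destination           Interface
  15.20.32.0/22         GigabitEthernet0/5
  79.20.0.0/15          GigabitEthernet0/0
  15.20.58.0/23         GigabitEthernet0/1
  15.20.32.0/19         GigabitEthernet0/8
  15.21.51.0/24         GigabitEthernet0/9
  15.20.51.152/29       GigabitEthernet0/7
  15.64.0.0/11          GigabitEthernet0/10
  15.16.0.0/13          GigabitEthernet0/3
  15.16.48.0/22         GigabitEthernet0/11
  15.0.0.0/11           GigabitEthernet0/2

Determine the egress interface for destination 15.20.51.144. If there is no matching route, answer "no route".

Routes whose prefix contains 15.20.51.144:
  15.0.0.0/11 (15.0.0.0 - 15.31.255.255) -> GigabitEthernet0/2
  15.16.0.0/13 (15.16.0.0 - 15.23.255.255) -> GigabitEthernet0/3
  15.20.32.0/19 (15.20.32.0 - 15.20.63.255) -> GigabitEthernet0/8
More-specific entries that do NOT match:
  15.20.51.152/29 (15.20.51.152 - 15.20.51.159) does not contain 15.20.51.144
  15.21.51.0/24 (15.21.51.0 - 15.21.51.255) does not contain 15.20.51.144
  15.20.58.0/23 (15.20.58.0 - 15.20.59.255) does not contain 15.20.51.144
  15.20.32.0/22 (15.20.32.0 - 15.20.35.255) does not contain 15.20.51.144
  15.16.48.0/22 (15.16.48.0 - 15.16.51.255) does not contain 15.20.51.144
Longest matching prefix is /19 -> interface GigabitEthernet0/8.

GigabitEthernet0/8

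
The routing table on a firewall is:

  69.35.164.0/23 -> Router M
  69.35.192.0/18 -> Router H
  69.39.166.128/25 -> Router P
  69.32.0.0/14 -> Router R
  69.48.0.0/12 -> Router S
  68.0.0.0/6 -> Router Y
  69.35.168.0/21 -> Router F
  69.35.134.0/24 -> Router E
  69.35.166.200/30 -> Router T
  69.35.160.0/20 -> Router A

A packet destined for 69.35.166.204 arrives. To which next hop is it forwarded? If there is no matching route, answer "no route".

Router A

Routes whose prefix contains 69.35.166.204:
  68.0.0.0/6 (68.0.0.0 - 71.255.255.255) -> Router Y
  69.32.0.0/14 (69.32.0.0 - 69.35.255.255) -> Router R
  69.35.160.0/20 (69.35.160.0 - 69.35.175.255) -> Router A
More-specific entries that do NOT match:
  69.35.166.200/30 (69.35.166.200 - 69.35.166.203) does not contain 69.35.166.204
  69.39.166.128/25 (69.39.166.128 - 69.39.166.255) does not contain 69.35.166.204
  69.35.134.0/24 (69.35.134.0 - 69.35.134.255) does not contain 69.35.166.204
  69.35.164.0/23 (69.35.164.0 - 69.35.165.255) does not contain 69.35.166.204
  69.35.168.0/21 (69.35.168.0 - 69.35.175.255) does not contain 69.35.166.204
Longest matching prefix is /20 -> next hop Router A.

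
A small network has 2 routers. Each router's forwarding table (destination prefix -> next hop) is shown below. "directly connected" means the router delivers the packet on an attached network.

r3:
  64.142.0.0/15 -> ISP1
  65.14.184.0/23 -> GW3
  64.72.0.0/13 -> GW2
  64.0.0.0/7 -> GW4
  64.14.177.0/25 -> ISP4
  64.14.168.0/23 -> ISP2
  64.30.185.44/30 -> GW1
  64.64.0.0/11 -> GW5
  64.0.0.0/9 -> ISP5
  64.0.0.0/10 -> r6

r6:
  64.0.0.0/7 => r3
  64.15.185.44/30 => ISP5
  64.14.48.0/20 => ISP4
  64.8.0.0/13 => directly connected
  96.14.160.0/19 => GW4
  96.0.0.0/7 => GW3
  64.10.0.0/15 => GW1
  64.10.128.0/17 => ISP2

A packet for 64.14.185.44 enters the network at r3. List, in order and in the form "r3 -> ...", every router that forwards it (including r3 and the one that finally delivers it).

At r3: longest match for 64.14.185.44 is 64.0.0.0/10 -> r6
At r6: longest match for 64.14.185.44 is 64.8.0.0/13 -> directly connected

r3 -> r6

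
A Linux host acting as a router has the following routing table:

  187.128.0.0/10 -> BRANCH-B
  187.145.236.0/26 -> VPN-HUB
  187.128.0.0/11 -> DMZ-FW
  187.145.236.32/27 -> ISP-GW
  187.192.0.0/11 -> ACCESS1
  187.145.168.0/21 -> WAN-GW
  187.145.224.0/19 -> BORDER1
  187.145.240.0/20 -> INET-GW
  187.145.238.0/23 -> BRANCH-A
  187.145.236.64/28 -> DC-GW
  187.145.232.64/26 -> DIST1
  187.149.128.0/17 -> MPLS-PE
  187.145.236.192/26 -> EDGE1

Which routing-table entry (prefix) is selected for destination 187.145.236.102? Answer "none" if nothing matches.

Entries matching 187.145.236.102:
  187.128.0.0/10 (187.128.0.0 - 187.191.255.255)
  187.128.0.0/11 (187.128.0.0 - 187.159.255.255)
  187.145.224.0/19 (187.145.224.0 - 187.145.255.255)
Most specific is 187.145.224.0/19.

187.145.224.0/19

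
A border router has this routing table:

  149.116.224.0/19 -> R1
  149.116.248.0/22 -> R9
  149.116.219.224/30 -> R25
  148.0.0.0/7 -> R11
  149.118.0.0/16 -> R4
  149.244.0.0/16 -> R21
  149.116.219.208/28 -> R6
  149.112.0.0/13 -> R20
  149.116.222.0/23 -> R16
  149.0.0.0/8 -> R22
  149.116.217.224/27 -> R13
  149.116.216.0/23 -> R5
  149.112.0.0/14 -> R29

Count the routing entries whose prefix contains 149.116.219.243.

Prefixes containing 149.116.219.243:
  148.0.0.0/7 (148.0.0.0 - 149.255.255.255)
  149.0.0.0/8 (149.0.0.0 - 149.255.255.255)
  149.112.0.0/13 (149.112.0.0 - 149.119.255.255)
Total matching entries: 3.

3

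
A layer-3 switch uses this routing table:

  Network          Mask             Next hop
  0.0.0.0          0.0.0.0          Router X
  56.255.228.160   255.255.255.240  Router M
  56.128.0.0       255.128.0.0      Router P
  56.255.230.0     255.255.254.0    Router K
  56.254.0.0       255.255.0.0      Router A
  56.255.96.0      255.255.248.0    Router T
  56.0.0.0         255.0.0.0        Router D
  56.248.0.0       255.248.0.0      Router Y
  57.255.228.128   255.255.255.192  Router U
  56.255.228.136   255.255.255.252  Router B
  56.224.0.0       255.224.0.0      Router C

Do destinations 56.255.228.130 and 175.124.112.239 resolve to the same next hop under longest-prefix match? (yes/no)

no

56.255.228.130: longest match 56.248.0.0/13 -> Router Y
175.124.112.239: longest match 0.0.0.0/0 -> Router X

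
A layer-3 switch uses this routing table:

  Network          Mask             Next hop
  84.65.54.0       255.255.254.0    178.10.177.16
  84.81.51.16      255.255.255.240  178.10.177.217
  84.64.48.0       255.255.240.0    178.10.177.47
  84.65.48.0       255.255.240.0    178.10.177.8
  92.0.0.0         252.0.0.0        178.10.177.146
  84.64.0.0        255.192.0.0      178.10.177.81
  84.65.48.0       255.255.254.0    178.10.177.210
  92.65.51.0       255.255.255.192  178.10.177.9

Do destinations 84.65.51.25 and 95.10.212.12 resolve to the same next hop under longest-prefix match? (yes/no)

84.65.51.25: longest match 84.65.48.0/20 -> 178.10.177.8
95.10.212.12: longest match 92.0.0.0/6 -> 178.10.177.146

no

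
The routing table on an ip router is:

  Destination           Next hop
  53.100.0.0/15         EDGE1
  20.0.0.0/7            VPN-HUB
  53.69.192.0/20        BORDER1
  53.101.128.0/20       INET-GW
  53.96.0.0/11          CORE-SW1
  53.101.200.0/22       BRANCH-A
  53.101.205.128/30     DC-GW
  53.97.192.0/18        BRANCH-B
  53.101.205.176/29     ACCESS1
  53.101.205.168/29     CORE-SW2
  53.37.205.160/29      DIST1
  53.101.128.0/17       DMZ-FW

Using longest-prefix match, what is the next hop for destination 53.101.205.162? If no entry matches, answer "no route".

Routes whose prefix contains 53.101.205.162:
  53.96.0.0/11 (53.96.0.0 - 53.127.255.255) -> CORE-SW1
  53.100.0.0/15 (53.100.0.0 - 53.101.255.255) -> EDGE1
  53.101.128.0/17 (53.101.128.0 - 53.101.255.255) -> DMZ-FW
More-specific entries that do NOT match:
  53.101.205.128/30 (53.101.205.128 - 53.101.205.131) does not contain 53.101.205.162
  53.101.205.176/29 (53.101.205.176 - 53.101.205.183) does not contain 53.101.205.162
  53.101.205.168/29 (53.101.205.168 - 53.101.205.175) does not contain 53.101.205.162
  53.37.205.160/29 (53.37.205.160 - 53.37.205.167) does not contain 53.101.205.162
  53.101.200.0/22 (53.101.200.0 - 53.101.203.255) does not contain 53.101.205.162
  53.69.192.0/20 (53.69.192.0 - 53.69.207.255) does not contain 53.101.205.162
  53.101.128.0/20 (53.101.128.0 - 53.101.143.255) does not contain 53.101.205.162
  53.97.192.0/18 (53.97.192.0 - 53.97.255.255) does not contain 53.101.205.162
Longest matching prefix is /17 -> next hop DMZ-FW.

DMZ-FW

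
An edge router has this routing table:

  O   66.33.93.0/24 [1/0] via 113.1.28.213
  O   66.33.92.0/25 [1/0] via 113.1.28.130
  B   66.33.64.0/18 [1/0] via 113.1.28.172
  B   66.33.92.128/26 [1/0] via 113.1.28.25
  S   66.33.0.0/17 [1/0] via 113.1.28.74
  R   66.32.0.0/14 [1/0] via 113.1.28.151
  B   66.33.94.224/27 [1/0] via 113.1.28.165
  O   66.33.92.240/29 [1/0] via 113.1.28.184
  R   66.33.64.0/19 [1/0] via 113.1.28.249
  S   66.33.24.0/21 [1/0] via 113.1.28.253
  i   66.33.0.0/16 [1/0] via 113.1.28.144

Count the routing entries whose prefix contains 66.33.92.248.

5

Prefixes containing 66.33.92.248:
  66.32.0.0/14 (66.32.0.0 - 66.35.255.255)
  66.33.0.0/16 (66.33.0.0 - 66.33.255.255)
  66.33.0.0/17 (66.33.0.0 - 66.33.127.255)
  66.33.64.0/18 (66.33.64.0 - 66.33.127.255)
  66.33.64.0/19 (66.33.64.0 - 66.33.95.255)
Total matching entries: 5.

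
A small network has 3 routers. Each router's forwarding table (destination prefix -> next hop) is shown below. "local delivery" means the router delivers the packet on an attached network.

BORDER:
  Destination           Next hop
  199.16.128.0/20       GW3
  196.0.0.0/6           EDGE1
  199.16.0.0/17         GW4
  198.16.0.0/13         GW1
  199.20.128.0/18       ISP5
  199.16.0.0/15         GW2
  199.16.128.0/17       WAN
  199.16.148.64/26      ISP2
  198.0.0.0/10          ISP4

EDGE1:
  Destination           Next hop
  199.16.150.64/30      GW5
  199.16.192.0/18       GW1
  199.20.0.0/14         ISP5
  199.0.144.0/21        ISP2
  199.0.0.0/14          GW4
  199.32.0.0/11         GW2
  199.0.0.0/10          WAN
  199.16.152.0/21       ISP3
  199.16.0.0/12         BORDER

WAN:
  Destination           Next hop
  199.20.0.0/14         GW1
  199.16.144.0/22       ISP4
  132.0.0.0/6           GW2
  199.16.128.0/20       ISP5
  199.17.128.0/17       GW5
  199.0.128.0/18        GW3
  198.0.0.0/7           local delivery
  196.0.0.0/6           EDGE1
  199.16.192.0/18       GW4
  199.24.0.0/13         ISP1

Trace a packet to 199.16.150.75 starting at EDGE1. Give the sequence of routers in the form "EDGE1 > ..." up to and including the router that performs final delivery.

At EDGE1: longest match for 199.16.150.75 is 199.16.0.0/12 -> BORDER
At BORDER: longest match for 199.16.150.75 is 199.16.128.0/17 -> WAN
At WAN: longest match for 199.16.150.75 is 198.0.0.0/7 -> local delivery

EDGE1 > BORDER > WAN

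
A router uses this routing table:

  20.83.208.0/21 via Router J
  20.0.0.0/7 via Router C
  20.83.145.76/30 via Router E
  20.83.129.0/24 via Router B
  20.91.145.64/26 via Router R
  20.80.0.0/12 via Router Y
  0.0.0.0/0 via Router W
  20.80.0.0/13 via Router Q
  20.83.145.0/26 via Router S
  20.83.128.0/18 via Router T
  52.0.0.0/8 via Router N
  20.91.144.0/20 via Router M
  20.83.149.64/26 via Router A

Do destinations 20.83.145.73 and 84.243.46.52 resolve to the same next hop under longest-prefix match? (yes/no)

no

20.83.145.73: longest match 20.83.128.0/18 -> Router T
84.243.46.52: longest match 0.0.0.0/0 -> Router W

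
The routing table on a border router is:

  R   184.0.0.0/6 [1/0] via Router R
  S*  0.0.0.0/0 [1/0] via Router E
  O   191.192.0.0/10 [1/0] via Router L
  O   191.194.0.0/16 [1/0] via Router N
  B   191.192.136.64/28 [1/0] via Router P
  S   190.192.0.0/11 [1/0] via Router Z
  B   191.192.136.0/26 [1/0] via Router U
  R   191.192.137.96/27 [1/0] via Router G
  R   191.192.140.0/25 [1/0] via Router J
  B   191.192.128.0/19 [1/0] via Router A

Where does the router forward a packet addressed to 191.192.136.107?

Routes whose prefix contains 191.192.136.107:
  0.0.0.0/0 (default, matches everything) -> Router E
  191.192.0.0/10 (191.192.0.0 - 191.255.255.255) -> Router L
  191.192.128.0/19 (191.192.128.0 - 191.192.159.255) -> Router A
More-specific entries that do NOT match:
  191.192.136.64/28 (191.192.136.64 - 191.192.136.79) does not contain 191.192.136.107
  191.192.137.96/27 (191.192.137.96 - 191.192.137.127) does not contain 191.192.136.107
  191.192.136.0/26 (191.192.136.0 - 191.192.136.63) does not contain 191.192.136.107
  191.192.140.0/25 (191.192.140.0 - 191.192.140.127) does not contain 191.192.136.107
Longest matching prefix is /19 -> next hop Router A.

Router A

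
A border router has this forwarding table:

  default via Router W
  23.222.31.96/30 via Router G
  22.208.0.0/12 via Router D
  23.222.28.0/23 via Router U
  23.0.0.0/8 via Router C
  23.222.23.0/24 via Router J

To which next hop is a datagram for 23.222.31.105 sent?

Router C

Routes whose prefix contains 23.222.31.105:
  0.0.0.0/0 (default, matches everything) -> Router W
  23.0.0.0/8 (23.0.0.0 - 23.255.255.255) -> Router C
More-specific entries that do NOT match:
  23.222.31.96/30 (23.222.31.96 - 23.222.31.99) does not contain 23.222.31.105
  23.222.23.0/24 (23.222.23.0 - 23.222.23.255) does not contain 23.222.31.105
  23.222.28.0/23 (23.222.28.0 - 23.222.29.255) does not contain 23.222.31.105
  22.208.0.0/12 (22.208.0.0 - 22.223.255.255) does not contain 23.222.31.105
Longest matching prefix is /8 -> next hop Router C.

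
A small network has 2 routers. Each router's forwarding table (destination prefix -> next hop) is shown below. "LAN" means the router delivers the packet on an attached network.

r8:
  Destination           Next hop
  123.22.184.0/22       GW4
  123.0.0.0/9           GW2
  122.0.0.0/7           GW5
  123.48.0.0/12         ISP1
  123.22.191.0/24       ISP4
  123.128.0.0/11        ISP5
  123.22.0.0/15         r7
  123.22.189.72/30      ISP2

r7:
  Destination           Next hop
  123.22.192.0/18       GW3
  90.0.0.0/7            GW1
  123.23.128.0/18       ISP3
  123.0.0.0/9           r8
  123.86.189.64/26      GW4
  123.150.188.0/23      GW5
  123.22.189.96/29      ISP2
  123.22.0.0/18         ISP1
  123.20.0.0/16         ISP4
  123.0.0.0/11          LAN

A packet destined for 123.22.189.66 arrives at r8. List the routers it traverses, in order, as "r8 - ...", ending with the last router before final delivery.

r8 - r7

At r8: longest match for 123.22.189.66 is 123.22.0.0/15 -> r7
At r7: longest match for 123.22.189.66 is 123.0.0.0/11 -> LAN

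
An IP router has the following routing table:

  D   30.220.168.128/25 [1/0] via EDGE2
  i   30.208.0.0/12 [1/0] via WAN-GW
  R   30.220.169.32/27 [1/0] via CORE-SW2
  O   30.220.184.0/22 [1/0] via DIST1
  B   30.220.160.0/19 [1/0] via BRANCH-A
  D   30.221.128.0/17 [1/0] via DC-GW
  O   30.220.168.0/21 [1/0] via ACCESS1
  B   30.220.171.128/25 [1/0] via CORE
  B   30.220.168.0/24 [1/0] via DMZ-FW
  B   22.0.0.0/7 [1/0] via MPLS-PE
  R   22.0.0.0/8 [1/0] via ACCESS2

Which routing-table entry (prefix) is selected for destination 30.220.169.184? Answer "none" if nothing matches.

Entries matching 30.220.169.184:
  30.208.0.0/12 (30.208.0.0 - 30.223.255.255)
  30.220.160.0/19 (30.220.160.0 - 30.220.191.255)
  30.220.168.0/21 (30.220.168.0 - 30.220.175.255)
Most specific is 30.220.168.0/21.

30.220.168.0/21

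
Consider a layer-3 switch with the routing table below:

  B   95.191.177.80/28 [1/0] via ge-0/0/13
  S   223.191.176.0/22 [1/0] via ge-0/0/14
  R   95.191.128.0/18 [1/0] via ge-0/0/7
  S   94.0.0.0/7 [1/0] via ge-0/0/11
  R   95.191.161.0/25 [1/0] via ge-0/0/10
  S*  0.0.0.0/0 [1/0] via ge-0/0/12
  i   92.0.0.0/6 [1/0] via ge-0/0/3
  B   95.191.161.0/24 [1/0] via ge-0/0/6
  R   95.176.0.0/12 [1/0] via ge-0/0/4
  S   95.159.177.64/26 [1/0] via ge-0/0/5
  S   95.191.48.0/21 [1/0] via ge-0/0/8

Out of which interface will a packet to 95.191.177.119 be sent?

ge-0/0/7

Routes whose prefix contains 95.191.177.119:
  0.0.0.0/0 (default, matches everything) -> ge-0/0/12
  92.0.0.0/6 (92.0.0.0 - 95.255.255.255) -> ge-0/0/3
  94.0.0.0/7 (94.0.0.0 - 95.255.255.255) -> ge-0/0/11
  95.176.0.0/12 (95.176.0.0 - 95.191.255.255) -> ge-0/0/4
  95.191.128.0/18 (95.191.128.0 - 95.191.191.255) -> ge-0/0/7
More-specific entries that do NOT match:
  95.191.177.80/28 (95.191.177.80 - 95.191.177.95) does not contain 95.191.177.119
  95.159.177.64/26 (95.159.177.64 - 95.159.177.127) does not contain 95.191.177.119
  95.191.161.0/25 (95.191.161.0 - 95.191.161.127) does not contain 95.191.177.119
  95.191.161.0/24 (95.191.161.0 - 95.191.161.255) does not contain 95.191.177.119
  223.191.176.0/22 (223.191.176.0 - 223.191.179.255) does not contain 95.191.177.119
  95.191.48.0/21 (95.191.48.0 - 95.191.55.255) does not contain 95.191.177.119
Longest matching prefix is /18 -> interface ge-0/0/7.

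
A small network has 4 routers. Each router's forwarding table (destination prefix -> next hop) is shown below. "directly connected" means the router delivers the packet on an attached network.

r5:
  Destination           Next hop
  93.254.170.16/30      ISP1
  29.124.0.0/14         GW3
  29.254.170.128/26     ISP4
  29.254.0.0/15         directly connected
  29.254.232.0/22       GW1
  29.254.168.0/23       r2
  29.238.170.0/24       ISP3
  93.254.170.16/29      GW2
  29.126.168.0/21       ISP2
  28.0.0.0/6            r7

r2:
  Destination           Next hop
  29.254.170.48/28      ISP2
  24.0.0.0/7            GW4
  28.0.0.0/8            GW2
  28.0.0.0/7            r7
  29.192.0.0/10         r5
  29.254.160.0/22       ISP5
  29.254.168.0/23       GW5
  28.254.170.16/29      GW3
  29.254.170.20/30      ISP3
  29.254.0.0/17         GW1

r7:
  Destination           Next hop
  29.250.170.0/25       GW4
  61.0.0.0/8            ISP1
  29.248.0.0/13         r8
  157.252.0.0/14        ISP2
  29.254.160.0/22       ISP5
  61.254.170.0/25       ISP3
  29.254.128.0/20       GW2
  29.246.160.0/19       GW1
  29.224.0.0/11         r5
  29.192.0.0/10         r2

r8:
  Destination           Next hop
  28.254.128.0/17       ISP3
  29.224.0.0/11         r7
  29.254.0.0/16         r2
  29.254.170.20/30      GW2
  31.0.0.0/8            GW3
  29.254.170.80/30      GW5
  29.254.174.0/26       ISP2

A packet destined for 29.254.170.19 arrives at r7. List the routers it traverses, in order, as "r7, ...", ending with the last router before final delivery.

At r7: longest match for 29.254.170.19 is 29.248.0.0/13 -> r8
At r8: longest match for 29.254.170.19 is 29.254.0.0/16 -> r2
At r2: longest match for 29.254.170.19 is 29.192.0.0/10 -> r5
At r5: longest match for 29.254.170.19 is 29.254.0.0/15 -> directly connected

r7, r8, r2, r5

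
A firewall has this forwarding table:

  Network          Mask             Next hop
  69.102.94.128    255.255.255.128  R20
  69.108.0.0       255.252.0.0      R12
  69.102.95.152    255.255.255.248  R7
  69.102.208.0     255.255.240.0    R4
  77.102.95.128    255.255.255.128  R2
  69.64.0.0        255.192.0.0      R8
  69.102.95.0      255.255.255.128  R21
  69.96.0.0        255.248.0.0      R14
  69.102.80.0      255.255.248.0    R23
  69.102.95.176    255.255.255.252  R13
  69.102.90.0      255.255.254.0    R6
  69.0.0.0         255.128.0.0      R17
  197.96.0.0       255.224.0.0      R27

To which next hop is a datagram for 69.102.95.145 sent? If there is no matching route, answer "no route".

Routes whose prefix contains 69.102.95.145:
  69.0.0.0/9 (69.0.0.0 - 69.127.255.255) -> R17
  69.64.0.0/10 (69.64.0.0 - 69.127.255.255) -> R8
  69.96.0.0/13 (69.96.0.0 - 69.103.255.255) -> R14
More-specific entries that do NOT match:
  69.102.95.176/30 (69.102.95.176 - 69.102.95.179) does not contain 69.102.95.145
  69.102.95.152/29 (69.102.95.152 - 69.102.95.159) does not contain 69.102.95.145
  69.102.94.128/25 (69.102.94.128 - 69.102.94.255) does not contain 69.102.95.145
  77.102.95.128/25 (77.102.95.128 - 77.102.95.255) does not contain 69.102.95.145
  69.102.95.0/25 (69.102.95.0 - 69.102.95.127) does not contain 69.102.95.145
  69.102.90.0/23 (69.102.90.0 - 69.102.91.255) does not contain 69.102.95.145
  69.102.80.0/21 (69.102.80.0 - 69.102.87.255) does not contain 69.102.95.145
  69.102.208.0/20 (69.102.208.0 - 69.102.223.255) does not contain 69.102.95.145
  69.108.0.0/14 (69.108.0.0 - 69.111.255.255) does not contain 69.102.95.145
Longest matching prefix is /13 -> next hop R14.

R14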